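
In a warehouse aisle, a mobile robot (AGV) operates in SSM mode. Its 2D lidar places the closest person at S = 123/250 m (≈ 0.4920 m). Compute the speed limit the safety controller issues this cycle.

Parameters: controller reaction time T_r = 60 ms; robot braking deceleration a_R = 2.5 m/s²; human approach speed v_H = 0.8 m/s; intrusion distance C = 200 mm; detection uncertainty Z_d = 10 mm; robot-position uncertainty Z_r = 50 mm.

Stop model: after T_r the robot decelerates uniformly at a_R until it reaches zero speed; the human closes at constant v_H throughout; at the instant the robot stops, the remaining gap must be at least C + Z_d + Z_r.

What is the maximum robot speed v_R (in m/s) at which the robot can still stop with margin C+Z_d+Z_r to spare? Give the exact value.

v_R_max = 2/5 m/s = 0.4000 m/s

at the boundary: (1/5)·v² + (19/50)·v + (-23/125) = 0
  disc = (19/50)² − 4·(1/5)·(-23/125) = 729/2500 ; √disc = 27/50
  v_R = (−(19/50) + 27/50) / (2·(1/5)) = 2/5 m/s
check:
stop time T_s = (2/5)/(5/2) = 0.1600 s
reaction-phase robot travel = 0.4000·0.0600 = 0.0240 m
robot covers 0.4000·0.1600 − ½·2.5000·0.1600² = 0.0320 m while stopping
person approaches 0.8000·(0.0600+0.1600) = 0.1760 m
C+Z_d+Z_r = 0.2000+0.0100+0.0500 = 0.2600 m
sum ≈ 0.0240+0.0320+0.1760+0.2600 ≈ 0.4920 m = S ✓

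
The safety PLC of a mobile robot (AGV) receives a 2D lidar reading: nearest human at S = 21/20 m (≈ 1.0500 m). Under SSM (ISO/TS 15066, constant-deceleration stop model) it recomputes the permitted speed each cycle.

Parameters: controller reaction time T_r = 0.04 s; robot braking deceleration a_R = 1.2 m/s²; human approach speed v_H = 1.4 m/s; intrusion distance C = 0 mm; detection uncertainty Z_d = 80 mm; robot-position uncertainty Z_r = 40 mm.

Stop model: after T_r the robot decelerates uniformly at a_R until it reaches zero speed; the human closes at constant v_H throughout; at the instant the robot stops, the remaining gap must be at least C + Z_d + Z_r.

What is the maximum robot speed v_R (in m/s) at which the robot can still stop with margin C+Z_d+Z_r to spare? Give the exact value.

collect terms ⇒ (5/12)·v_R² + (181/150)·v_R + (-437/500) = 0
  disc = (181/150)² − 4·(5/12)·(-437/500) = 16384/5625 ; √disc = 128/75
  v_R = (−(181/150) + 128/75) / (2·(5/12)) = 3/5 m/s
check:
braking lasts T_s = (3/5)/(6/5) = 0.5000 s
robot in T_r: 0.6000·0.0400 = 0.0240 m
robot covers 0.6000·0.5000 − ½·1.2000·0.5000² = 0.1500 m while stopping
person approaches 1.4000·(0.0400+0.5000) = 0.7560 m
margins: 0.0000+0.0800+0.0400 = 0.1200 m
sum ≈ 0.0240+0.1500+0.7560+0.1200 ≈ 1.0500 m = S ✓

v_R_max = 3/5 m/s = 0.6000 m/s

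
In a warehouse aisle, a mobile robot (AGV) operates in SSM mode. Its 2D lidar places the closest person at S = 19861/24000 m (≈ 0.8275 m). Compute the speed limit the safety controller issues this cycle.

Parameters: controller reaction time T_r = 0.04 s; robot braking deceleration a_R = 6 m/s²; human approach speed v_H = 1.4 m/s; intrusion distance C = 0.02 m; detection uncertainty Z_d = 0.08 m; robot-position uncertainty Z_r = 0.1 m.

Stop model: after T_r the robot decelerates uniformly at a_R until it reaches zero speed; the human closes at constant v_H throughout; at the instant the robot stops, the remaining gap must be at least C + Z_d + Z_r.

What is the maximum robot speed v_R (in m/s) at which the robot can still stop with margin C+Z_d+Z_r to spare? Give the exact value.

at the boundary: (1/12)·v² + (41/150)·v + (-13717/24000) = 0
  disc = (41/150)² − 4·(1/12)·(-13717/24000) = 10609/40000 ; √disc = 103/200
  v_R = (−(41/150) + 103/200) / (2·(1/12)) = 29/20 m/s
check:
stop time T_s = (29/20)/6 = 0.2417 s
robot covers v_R·T_r = 1.4500·0.0400 = 0.0580 m before braking
robot covers 1.4500·0.2417 − ½·6.0000·0.2417² = 0.1752 m while stopping
person approaches 1.4000·(0.0400+0.2417) = 0.3943 m
C+Z_d+Z_r = 0.0200+0.0800+0.1000 = 0.2000 m
sum ≈ 0.0580+0.1752+0.3943+0.2000 ≈ 0.8275 m = S ✓

v_R_max = 29/20 m/s = 1.4500 m/s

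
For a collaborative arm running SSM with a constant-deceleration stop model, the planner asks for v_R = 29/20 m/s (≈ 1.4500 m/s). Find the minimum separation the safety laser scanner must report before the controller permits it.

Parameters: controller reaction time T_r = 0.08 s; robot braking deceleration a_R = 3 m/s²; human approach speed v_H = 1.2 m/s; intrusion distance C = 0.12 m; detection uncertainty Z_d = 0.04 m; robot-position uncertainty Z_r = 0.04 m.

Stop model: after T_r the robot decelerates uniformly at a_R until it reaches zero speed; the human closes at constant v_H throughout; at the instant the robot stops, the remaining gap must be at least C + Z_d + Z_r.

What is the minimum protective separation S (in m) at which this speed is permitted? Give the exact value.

T_s = v_R/a_R = (29/20)/3 = 0.4833 s
robot in T_r: 1.4500·0.0800 = 0.1160 m
robot covers 1.4500·0.4833 − ½·3.0000·0.4833² = 0.3504 m while stopping
human over T_r+T_s: 1.2000·(0.0800+0.4833) = 0.6760 m
margins: 0.1200+0.0400+0.0400 = 0.2000 m
S_min ≈ 0.1160+0.3504+0.6760+0.2000  ⇒  S_min = 16109/12000 m

S_min = 16109/12000 m = 1.3424 m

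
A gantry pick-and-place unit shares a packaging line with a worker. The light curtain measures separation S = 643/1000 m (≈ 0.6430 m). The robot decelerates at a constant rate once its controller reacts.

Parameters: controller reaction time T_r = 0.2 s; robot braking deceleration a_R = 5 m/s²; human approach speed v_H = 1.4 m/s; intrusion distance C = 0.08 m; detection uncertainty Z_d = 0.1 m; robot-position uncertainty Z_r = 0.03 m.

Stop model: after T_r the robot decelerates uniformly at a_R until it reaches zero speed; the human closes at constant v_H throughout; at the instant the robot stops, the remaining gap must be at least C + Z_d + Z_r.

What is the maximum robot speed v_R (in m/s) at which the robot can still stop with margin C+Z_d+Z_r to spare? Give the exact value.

quadratic (1/10)·v² + (12/25)·v + (-153/1000) = 0
  disc = (12/25)² − 4·(1/10)·(-153/1000) = 729/2500 ; √disc = 27/50
  v_R = (−(12/25) + 27/50) / (2·(1/10)) = 3/10 m/s
check:
braking lasts T_s = (3/10)/5 = 0.0600 s
reaction-phase robot travel = 0.3000·0.2000 = 0.0600 m
braking distance = 0.3000²/(2·5.0000) = 0.0090 m
human over T_r+T_s: 1.4000·(0.2000+0.0600) = 0.3640 m
margins: 0.0800+0.1000+0.0300 = 0.2100 m
sum ≈ 0.0600+0.0090+0.3640+0.2100 ≈ 0.6430 m = S ✓

v_R_max = 3/10 m/s = 0.3000 m/s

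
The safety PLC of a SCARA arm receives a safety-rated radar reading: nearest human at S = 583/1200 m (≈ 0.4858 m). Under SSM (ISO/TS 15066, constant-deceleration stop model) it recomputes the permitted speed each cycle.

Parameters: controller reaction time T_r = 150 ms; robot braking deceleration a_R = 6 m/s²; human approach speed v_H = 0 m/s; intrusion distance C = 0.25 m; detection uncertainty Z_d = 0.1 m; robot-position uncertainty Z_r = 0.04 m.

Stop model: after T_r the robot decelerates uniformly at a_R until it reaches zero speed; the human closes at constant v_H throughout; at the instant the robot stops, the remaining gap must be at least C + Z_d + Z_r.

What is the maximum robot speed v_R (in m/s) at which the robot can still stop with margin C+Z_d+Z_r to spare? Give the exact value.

v_R_max = 1/2 m/s = 0.5000 m/s

at the boundary: (1/12)·v² + (3/20)·v + (-23/240) = 0
  disc = (3/20)² − 4·(1/12)·(-23/240) = 49/900 ; √disc = 7/30
  v_R = (−(3/20) + 7/30) / (2·(1/12)) = 1/2 m/s
check:
stop time T_s = (1/2)/6 = 0.0833 s
robot in T_r: 0.5000·0.1500 = 0.0750 m
robot under decel: 0.5000²/(2·6.0000) = 0.0208 m
human closes 0.0000·0.2333 = 0.0000 m
residual clearance needed = 0.2500+0.1000+0.0400 = 0.3900 m
sum ≈ 0.0750+0.0208+0.0000+0.3900 ≈ 0.4858 m = S ✓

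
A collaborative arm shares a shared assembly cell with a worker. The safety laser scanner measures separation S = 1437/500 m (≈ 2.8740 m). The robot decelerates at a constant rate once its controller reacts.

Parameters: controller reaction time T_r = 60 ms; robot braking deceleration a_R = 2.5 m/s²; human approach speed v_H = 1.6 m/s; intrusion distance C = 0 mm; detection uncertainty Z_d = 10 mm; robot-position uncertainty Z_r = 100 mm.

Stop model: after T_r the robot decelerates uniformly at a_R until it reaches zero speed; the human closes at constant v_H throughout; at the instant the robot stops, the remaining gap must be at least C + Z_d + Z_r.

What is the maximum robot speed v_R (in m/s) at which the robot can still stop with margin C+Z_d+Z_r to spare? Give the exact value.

collect terms ⇒ (1/5)·v_R² + (7/10)·v_R + (-667/250) = 0
  disc = (7/10)² − 4·(1/5)·(-667/250) = 6561/2500 ; √disc = 81/50
  v_R = (−(7/10) + 81/50) / (2·(1/5)) = 23/10 m/s
check:
braking lasts T_s = (23/10)/(5/2) = 0.9200 s
robot in T_r: 2.3000·0.0600 = 0.1380 m
robot under decel: 2.3000²/(2·2.5000) = 1.0580 m
person approaches 1.6000·(0.0600+0.9200) = 1.5680 m
residual clearance needed = 0.0000+0.0100+0.1000 = 0.1100 m
sum ≈ 0.1380+1.0580+1.5680+0.1100 ≈ 2.8740 m = S ✓

v_R_max = 23/10 m/s = 2.3000 m/s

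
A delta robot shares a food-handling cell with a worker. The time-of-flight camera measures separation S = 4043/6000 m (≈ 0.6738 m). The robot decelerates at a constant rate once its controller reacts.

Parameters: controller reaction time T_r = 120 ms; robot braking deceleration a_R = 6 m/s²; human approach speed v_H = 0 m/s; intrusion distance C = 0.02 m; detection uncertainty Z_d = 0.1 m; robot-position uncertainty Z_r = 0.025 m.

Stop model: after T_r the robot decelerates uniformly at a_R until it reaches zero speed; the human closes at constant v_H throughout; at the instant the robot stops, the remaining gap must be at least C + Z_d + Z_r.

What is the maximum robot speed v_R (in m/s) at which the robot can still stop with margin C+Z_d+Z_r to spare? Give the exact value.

v_R_max = 19/10 m/s = 1.9000 m/s

quadratic (1/12)·v² + (3/25)·v + (-3173/6000) = 0
  disc = (3/25)² − 4·(1/12)·(-3173/6000) = 17161/90000 ; √disc = 131/300
  v_R = (−(3/25) + 131/300) / (2·(1/12)) = 19/10 m/s
check:
braking lasts T_s = (19/10)/6 = 0.3167 s
robot in T_r: 1.9000·0.1200 = 0.2280 m
robot under decel: 1.9000²/(2·6.0000) = 0.3008 m
human closes 0.0000·0.4367 = 0.0000 m
C+Z_d+Z_r = 0.0200+0.1000+0.0250 = 0.1450 m
sum ≈ 0.2280+0.3008+0.0000+0.1450 ≈ 0.6738 m = S ✓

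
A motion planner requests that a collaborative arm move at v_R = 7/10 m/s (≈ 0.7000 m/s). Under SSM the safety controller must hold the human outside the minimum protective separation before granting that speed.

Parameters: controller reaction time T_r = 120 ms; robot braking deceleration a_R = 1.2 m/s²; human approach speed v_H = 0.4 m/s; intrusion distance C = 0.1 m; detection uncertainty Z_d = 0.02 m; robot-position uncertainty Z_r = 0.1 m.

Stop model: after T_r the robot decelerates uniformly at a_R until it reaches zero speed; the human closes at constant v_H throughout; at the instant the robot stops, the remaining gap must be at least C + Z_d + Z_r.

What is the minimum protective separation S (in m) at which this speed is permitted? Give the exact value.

S_min = 1579/2000 m = 0.7895 m

stop time T_s = (7/10)/(6/5) = 0.5833 s
reaction-phase robot travel = 0.7000·0.1200 = 0.0840 m
robot under decel: 0.7000²/(2·1.2000) = 0.2042 m
person approaches 0.4000·(0.1200+0.5833) = 0.2813 m
residual clearance needed = 0.1000+0.0200+0.1000 = 0.2200 m
S_min ≈ 0.0840+0.2042+0.2813+0.2200  ⇒  S_min = 1579/2000 m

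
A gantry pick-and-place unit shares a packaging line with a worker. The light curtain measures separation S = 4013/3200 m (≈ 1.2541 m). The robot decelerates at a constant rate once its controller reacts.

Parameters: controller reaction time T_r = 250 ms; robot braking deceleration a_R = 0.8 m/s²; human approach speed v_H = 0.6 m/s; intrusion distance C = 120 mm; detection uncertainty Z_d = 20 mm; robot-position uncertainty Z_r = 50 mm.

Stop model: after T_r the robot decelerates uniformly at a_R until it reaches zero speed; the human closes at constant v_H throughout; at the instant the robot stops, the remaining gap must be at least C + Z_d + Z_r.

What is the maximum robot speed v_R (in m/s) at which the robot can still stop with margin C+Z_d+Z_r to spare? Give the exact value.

v_R_max = 13/20 m/s = 0.6500 m/s

at the boundary: (5/8)·v² + (1)·v + (-117/128) = 0
  disc = (1)² − 4·(5/8)·(-117/128) = 841/256 ; √disc = 29/16
  v_R = (−(1) + 29/16) / (2·(5/8)) = 13/20 m/s
check:
T_s = v_R/a_R = (13/20)/(4/5) = 0.8125 s
robot covers v_R·T_r = 0.6500·0.2500 = 0.1625 m before braking
braking distance = 0.6500²/(2·0.8000) = 0.2641 m
person approaches 0.6000·(0.2500+0.8125) = 0.6375 m
margins: 0.1200+0.0200+0.0500 = 0.1900 m
sum ≈ 0.1625+0.2641+0.6375+0.1900 ≈ 1.2541 m = S ✓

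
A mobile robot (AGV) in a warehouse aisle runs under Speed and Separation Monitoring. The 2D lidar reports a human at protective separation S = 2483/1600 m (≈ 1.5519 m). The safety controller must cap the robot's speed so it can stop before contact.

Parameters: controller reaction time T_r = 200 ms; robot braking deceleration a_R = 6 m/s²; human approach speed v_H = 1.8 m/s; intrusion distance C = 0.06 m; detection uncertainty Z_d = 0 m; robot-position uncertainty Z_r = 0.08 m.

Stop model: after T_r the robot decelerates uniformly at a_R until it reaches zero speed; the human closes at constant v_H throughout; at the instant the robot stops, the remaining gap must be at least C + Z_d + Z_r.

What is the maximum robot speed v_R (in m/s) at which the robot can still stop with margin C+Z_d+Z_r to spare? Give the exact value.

collect terms ⇒ (1/12)·v_R² + (1/2)·v_R + (-1683/1600) = 0
  disc = (1/2)² − 4·(1/12)·(-1683/1600) = 961/1600 ; √disc = 31/40
  v_R = (−(1/2) + 31/40) / (2·(1/12)) = 33/20 m/s
check:
braking lasts T_s = (33/20)/6 = 0.2750 s
robot in T_r: 1.6500·0.2000 = 0.3300 m
robot under decel: 1.6500²/(2·6.0000) = 0.2269 m
person approaches 1.8000·(0.2000+0.2750) = 0.8550 m
margins: 0.0600+0.0000+0.0800 = 0.1400 m
sum ≈ 0.3300+0.2269+0.8550+0.1400 ≈ 1.5519 m = S ✓

v_R_max = 33/20 m/s = 1.6500 m/s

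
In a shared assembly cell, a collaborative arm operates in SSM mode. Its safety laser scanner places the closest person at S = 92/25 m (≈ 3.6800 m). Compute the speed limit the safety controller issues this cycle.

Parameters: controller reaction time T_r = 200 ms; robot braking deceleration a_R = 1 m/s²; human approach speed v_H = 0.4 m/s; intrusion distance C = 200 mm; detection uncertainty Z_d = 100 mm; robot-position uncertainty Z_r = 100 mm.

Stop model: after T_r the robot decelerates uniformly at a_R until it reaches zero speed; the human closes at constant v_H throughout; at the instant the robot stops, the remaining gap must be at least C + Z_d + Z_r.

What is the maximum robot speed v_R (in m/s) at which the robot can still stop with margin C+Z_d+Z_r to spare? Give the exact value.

v_R_max = 2 m/s = 2.0000 m/s

collect terms ⇒ (1/2)·v_R² + (3/5)·v_R + (-16/5) = 0
  disc = (3/5)² − 4·(1/2)·(-16/5) = 169/25 ; √disc = 13/5
  v_R = (−(3/5) + 13/5) / (2·(1/2)) = 2 m/s
check:
stop time T_s = 2/1 = 2.0000 s
reaction-phase robot travel = 2.0000·0.2000 = 0.4000 m
robot under decel: 2.0000²/(2·1.0000) = 2.0000 m
human closes 0.4000·2.2000 = 0.8800 m
residual clearance needed = 0.2000+0.1000+0.1000 = 0.4000 m
sum ≈ 0.4000+2.0000+0.8800+0.4000 ≈ 3.6800 m = S ✓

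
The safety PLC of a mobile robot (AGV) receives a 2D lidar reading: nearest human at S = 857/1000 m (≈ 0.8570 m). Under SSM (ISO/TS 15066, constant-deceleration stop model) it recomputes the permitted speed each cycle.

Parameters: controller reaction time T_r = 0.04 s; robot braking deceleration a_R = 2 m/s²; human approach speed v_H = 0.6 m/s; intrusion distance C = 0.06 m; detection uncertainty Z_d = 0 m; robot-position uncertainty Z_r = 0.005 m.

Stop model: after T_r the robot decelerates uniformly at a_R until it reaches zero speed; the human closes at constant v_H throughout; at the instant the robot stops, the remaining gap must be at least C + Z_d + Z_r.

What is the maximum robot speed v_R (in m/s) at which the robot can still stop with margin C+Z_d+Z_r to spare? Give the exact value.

at the boundary: (1/4)·v² + (17/50)·v + (-96/125) = 0
  disc = (17/50)² − 4·(1/4)·(-96/125) = 2209/2500 ; √disc = 47/50
  v_R = (−(17/50) + 47/50) / (2·(1/4)) = 6/5 m/s
check:
stop time T_s = (6/5)/2 = 0.6000 s
robot covers v_R·T_r = 1.2000·0.0400 = 0.0480 m before braking
braking distance = 1.2000²/(2·2.0000) = 0.3600 m
person approaches 0.6000·(0.0400+0.6000) = 0.3840 m
residual clearance needed = 0.0600+0.0000+0.0050 = 0.0650 m
sum ≈ 0.0480+0.3600+0.3840+0.0650 ≈ 0.8570 m = S ✓

v_R_max = 6/5 m/s = 1.2000 m/s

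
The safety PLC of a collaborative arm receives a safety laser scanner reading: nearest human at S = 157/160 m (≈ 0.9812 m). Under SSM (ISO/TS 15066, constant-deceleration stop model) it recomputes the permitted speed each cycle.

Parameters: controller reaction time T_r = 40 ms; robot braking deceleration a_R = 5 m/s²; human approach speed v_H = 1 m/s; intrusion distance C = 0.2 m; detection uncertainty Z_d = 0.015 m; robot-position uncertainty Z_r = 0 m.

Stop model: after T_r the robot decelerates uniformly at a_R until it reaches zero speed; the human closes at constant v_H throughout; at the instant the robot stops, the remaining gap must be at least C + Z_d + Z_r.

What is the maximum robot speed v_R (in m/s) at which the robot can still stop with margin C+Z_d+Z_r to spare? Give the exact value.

v_R_max = 7/4 m/s = 1.7500 m/s

at the boundary: (1/10)·v² + (6/25)·v + (-581/800) = 0
  disc = (6/25)² − 4·(1/10)·(-581/800) = 3481/10000 ; √disc = 59/100
  v_R = (−(6/25) + 59/100) / (2·(1/10)) = 7/4 m/s
check:
braking lasts T_s = (7/4)/5 = 0.3500 s
robot covers v_R·T_r = 1.7500·0.0400 = 0.0700 m before braking
robot covers 1.7500·0.3500 − ½·5.0000·0.3500² = 0.3063 m while stopping
human over T_r+T_s: 1.0000·(0.0400+0.3500) = 0.3900 m
margins: 0.2000+0.0150+0.0000 = 0.2150 m
sum ≈ 0.0700+0.3063+0.3900+0.2150 ≈ 0.9812 m = S ✓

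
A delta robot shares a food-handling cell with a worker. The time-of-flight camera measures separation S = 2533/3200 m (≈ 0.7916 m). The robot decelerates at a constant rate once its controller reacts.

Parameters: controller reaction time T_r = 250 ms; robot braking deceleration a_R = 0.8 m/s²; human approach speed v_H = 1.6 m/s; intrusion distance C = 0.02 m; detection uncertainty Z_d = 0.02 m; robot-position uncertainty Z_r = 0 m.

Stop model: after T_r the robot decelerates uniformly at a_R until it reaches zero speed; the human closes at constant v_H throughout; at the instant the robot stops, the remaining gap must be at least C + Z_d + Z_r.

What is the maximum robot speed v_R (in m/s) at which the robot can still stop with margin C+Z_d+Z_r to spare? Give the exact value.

collect terms ⇒ (5/8)·v_R² + (9/4)·v_R + (-45/128) = 0
  disc = (9/4)² − 4·(5/8)·(-45/128) = 1521/256 ; √disc = 39/16
  v_R = (−(9/4) + 39/16) / (2·(5/8)) = 3/20 m/s
check:
T_s = v_R/a_R = (3/20)/(4/5) = 0.1875 s
robot in T_r: 0.1500·0.2500 = 0.0375 m
robot covers 0.1500·0.1875 − ½·0.8000·0.1875² = 0.0141 m while stopping
human closes 1.6000·0.4375 = 0.7000 m
margins: 0.0200+0.0200+0.0000 = 0.0400 m
sum ≈ 0.0375+0.0141+0.7000+0.0400 ≈ 0.7916 m = S ✓

v_R_max = 3/20 m/s = 0.1500 m/s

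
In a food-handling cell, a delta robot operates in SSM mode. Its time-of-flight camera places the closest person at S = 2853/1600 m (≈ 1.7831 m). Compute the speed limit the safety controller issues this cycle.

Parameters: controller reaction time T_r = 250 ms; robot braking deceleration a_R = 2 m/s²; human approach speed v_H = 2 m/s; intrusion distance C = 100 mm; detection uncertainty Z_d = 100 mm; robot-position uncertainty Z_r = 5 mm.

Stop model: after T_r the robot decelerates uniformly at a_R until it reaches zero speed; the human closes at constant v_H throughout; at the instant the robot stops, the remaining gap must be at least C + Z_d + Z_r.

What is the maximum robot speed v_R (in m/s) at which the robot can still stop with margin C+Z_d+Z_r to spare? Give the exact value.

quadratic (1/4)·v² + (5/4)·v + (-69/64) = 0
  disc = (5/4)² − 4·(1/4)·(-69/64) = 169/64 ; √disc = 13/8
  v_R = (−(5/4) + 13/8) / (2·(1/4)) = 3/4 m/s
check:
braking lasts T_s = (3/4)/2 = 0.3750 s
robot covers v_R·T_r = 0.7500·0.2500 = 0.1875 m before braking
braking distance = 0.7500²/(2·2.0000) = 0.1406 m
human closes 2.0000·0.6250 = 1.2500 m
C+Z_d+Z_r = 0.1000+0.1000+0.0050 = 0.2050 m
sum ≈ 0.1875+0.1406+1.2500+0.2050 ≈ 1.7831 m = S ✓

v_R_max = 3/4 m/s = 0.7500 m/s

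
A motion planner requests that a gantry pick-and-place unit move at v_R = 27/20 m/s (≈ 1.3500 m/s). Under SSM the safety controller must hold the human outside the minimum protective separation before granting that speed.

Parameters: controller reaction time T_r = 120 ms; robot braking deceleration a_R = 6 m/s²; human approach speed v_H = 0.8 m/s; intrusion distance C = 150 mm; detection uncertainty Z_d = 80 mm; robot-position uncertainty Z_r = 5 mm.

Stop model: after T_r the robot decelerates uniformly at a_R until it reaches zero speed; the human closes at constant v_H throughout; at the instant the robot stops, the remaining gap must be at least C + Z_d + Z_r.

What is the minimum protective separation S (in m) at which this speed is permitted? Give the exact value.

braking lasts T_s = (27/20)/6 = 0.2250 s
robot covers v_R·T_r = 1.3500·0.1200 = 0.1620 m before braking
braking distance = 1.3500²/(2·6.0000) = 0.1519 m
person approaches 0.8000·(0.1200+0.2250) = 0.2760 m
margins: 0.1500+0.0800+0.0050 = 0.2350 m
S_min ≈ 0.1620+0.1519+0.2760+0.2350  ⇒  S_min = 6599/8000 m

S_min = 6599/8000 m = 0.8249 m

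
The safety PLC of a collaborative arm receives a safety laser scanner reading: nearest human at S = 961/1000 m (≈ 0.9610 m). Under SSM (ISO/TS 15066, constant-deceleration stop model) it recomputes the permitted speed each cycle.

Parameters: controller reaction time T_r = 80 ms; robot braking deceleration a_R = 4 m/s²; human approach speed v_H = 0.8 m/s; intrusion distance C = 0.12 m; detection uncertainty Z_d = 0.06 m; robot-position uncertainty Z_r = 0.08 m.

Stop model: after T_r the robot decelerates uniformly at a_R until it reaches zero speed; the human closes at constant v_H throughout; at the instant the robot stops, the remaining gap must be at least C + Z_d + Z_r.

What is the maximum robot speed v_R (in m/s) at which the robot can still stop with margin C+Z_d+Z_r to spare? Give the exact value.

v_R_max = 7/5 m/s = 1.4000 m/s

quadratic (1/8)·v² + (7/25)·v + (-637/1000) = 0
  disc = (7/25)² − 4·(1/8)·(-637/1000) = 3969/10000 ; √disc = 63/100
  v_R = (−(7/25) + 63/100) / (2·(1/8)) = 7/5 m/s
check:
T_s = v_R/a_R = (7/5)/4 = 0.3500 s
robot in T_r: 1.4000·0.0800 = 0.1120 m
robot covers 1.4000·0.3500 − ½·4.0000·0.3500² = 0.2450 m while stopping
human closes 0.8000·0.4300 = 0.3440 m
C+Z_d+Z_r = 0.1200+0.0600+0.0800 = 0.2600 m
sum ≈ 0.1120+0.2450+0.3440+0.2600 ≈ 0.9610 m = S ✓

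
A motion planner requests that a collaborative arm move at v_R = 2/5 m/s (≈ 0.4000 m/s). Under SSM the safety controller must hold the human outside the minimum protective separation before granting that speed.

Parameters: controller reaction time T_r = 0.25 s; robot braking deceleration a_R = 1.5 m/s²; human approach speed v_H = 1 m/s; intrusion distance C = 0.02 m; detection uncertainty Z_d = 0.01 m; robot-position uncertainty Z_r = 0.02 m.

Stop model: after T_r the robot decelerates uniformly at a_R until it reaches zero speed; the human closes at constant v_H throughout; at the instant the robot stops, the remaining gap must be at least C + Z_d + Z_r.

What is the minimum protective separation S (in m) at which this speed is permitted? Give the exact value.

braking lasts T_s = (2/5)/(3/2) = 0.2667 s
robot covers v_R·T_r = 0.4000·0.2500 = 0.1000 m before braking
robot covers 0.4000·0.2667 − ½·1.5000·0.2667² = 0.0533 m while stopping
human over T_r+T_s: 1.0000·(0.2500+0.2667) = 0.5167 m
residual clearance needed = 0.0200+0.0100+0.0200 = 0.0500 m
S_min ≈ 0.1000+0.0533+0.5167+0.0500  ⇒  S_min = 18/25 m

S_min = 18/25 m = 0.7200 m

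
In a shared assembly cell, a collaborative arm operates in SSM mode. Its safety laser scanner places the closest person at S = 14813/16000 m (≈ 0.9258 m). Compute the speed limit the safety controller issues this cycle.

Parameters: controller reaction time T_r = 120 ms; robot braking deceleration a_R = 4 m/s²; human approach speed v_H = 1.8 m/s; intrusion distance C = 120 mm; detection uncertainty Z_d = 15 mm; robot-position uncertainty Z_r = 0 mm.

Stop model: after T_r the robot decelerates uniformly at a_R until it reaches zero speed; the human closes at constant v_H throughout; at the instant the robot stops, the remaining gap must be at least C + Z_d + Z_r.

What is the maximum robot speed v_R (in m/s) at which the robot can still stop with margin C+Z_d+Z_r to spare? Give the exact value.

v_R_max = 17/20 m/s = 0.8500 m/s

quadratic (1/8)·v² + (57/100)·v + (-9197/16000) = 0
  disc = (57/100)² − 4·(1/8)·(-9197/16000) = 97969/160000 ; √disc = 313/400
  v_R = (−(57/100) + 313/400) / (2·(1/8)) = 17/20 m/s
check:
stop time T_s = (17/20)/4 = 0.2125 s
robot covers v_R·T_r = 0.8500·0.1200 = 0.1020 m before braking
robot covers 0.8500·0.2125 − ½·4.0000·0.2125² = 0.0903 m while stopping
human closes 1.8000·0.3325 = 0.5985 m
residual clearance needed = 0.1200+0.0150+0.0000 = 0.1350 m
sum ≈ 0.1020+0.0903+0.5985+0.1350 ≈ 0.9258 m = S ✓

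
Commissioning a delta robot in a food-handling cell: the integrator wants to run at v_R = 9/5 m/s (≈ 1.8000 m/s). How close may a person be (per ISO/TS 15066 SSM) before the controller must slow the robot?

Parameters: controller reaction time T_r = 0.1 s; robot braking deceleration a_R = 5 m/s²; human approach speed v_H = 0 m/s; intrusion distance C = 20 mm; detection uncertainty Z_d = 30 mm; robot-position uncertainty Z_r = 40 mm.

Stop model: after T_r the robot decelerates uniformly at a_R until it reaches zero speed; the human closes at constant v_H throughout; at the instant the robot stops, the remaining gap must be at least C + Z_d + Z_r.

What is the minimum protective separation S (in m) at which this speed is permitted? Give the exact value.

S_min = 297/500 m = 0.5940 m

stop time T_s = (9/5)/5 = 0.3600 s
robot in T_r: 1.8000·0.1000 = 0.1800 m
braking distance = 1.8000²/(2·5.0000) = 0.3240 m
human over T_r+T_s: 0.0000·(0.1000+0.3600) = 0.0000 m
residual clearance needed = 0.0200+0.0300+0.0400 = 0.0900 m
S_min ≈ 0.1800+0.3240+0.0000+0.0900  ⇒  S_min = 297/500 m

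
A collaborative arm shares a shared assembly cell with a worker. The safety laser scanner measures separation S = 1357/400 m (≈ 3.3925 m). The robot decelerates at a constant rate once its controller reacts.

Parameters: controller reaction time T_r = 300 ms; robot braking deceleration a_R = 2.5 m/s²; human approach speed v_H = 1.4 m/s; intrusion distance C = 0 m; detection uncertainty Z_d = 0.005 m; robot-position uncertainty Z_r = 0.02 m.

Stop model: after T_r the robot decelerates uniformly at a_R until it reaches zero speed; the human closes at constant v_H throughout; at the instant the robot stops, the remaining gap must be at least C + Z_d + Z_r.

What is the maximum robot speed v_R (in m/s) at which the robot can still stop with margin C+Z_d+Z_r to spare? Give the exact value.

quadratic (1/5)·v² + (43/50)·v + (-1179/400) = 0
  disc = (43/50)² − 4·(1/5)·(-1179/400) = 1936/625 ; √disc = 44/25
  v_R = (−(43/50) + 44/25) / (2·(1/5)) = 9/4 m/s
check:
T_s = v_R/a_R = (9/4)/(5/2) = 0.9000 s
reaction-phase robot travel = 2.2500·0.3000 = 0.6750 m
braking distance = 2.2500²/(2·2.5000) = 1.0125 m
human over T_r+T_s: 1.4000·(0.3000+0.9000) = 1.6800 m
margins: 0.0000+0.0050+0.0200 = 0.0250 m
sum ≈ 0.6750+1.0125+1.6800+0.0250 ≈ 3.3925 m = S ✓

v_R_max = 9/4 m/s = 2.2500 m/s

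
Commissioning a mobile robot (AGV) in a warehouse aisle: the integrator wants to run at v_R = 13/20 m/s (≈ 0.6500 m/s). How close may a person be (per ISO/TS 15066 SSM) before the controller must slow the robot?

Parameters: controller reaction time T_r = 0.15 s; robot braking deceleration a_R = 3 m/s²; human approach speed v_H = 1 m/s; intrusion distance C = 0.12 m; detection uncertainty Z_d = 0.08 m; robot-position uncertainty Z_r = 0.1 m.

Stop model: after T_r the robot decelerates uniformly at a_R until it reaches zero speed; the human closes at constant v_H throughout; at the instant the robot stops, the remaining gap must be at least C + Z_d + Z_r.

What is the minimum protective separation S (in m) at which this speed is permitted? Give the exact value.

S_min = 2003/2400 m = 0.8346 m

braking lasts T_s = (13/20)/3 = 0.2167 s
reaction-phase robot travel = 0.6500·0.1500 = 0.0975 m
robot covers 0.6500·0.2167 − ½·3.0000·0.2167² = 0.0704 m while stopping
human over T_r+T_s: 1.0000·(0.1500+0.2167) = 0.3667 m
margins: 0.1200+0.0800+0.1000 = 0.3000 m
S_min ≈ 0.0975+0.0704+0.3667+0.3000  ⇒  S_min = 2003/2400 m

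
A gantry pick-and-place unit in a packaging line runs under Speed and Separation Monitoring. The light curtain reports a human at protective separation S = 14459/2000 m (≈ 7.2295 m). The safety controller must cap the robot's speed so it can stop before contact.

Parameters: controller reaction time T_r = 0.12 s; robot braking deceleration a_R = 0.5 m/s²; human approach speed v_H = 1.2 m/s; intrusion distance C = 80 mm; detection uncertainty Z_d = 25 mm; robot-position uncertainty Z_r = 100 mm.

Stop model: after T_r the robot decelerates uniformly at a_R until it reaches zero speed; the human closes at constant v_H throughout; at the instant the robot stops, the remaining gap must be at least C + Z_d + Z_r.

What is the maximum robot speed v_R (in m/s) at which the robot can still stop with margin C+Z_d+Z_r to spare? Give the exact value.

v_R_max = 33/20 m/s = 1.6500 m/s

at the boundary: (1)·v² + (63/25)·v + (-13761/2000) = 0
  disc = (63/25)² − 4·(1)·(-13761/2000) = 84681/2500 ; √disc = 291/50
  v_R = (−(63/25) + 291/50) / (2·(1)) = 33/20 m/s
check:
T_s = v_R/a_R = (33/20)/(1/2) = 3.3000 s
reaction-phase robot travel = 1.6500·0.1200 = 0.1980 m
robot covers 1.6500·3.3000 − ½·0.5000·3.3000² = 2.7225 m while stopping
human closes 1.2000·3.4200 = 4.1040 m
residual clearance needed = 0.0800+0.0250+0.1000 = 0.2050 m
sum ≈ 0.1980+2.7225+4.1040+0.2050 ≈ 7.2295 m = S ✓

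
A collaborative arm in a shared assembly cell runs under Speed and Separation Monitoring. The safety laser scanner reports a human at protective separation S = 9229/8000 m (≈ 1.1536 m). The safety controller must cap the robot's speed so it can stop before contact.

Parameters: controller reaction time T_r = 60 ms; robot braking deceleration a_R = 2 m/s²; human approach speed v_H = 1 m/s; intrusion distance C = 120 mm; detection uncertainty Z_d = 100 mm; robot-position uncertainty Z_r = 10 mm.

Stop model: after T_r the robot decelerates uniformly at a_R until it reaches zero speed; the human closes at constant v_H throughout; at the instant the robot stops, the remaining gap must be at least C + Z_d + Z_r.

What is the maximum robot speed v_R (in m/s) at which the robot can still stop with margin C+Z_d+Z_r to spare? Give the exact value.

v_R_max = 21/20 m/s = 1.0500 m/s

quadratic (1/4)·v² + (14/25)·v + (-6909/8000) = 0
  disc = (14/25)² − 4·(1/4)·(-6909/8000) = 47089/40000 ; √disc = 217/200
  v_R = (−(14/25) + 217/200) / (2·(1/4)) = 21/20 m/s
check:
T_s = v_R/a_R = (21/20)/2 = 0.5250 s
robot in T_r: 1.0500·0.0600 = 0.0630 m
robot under decel: 1.0500²/(2·2.0000) = 0.2756 m
human over T_r+T_s: 1.0000·(0.0600+0.5250) = 0.5850 m
residual clearance needed = 0.1200+0.1000+0.0100 = 0.2300 m
sum ≈ 0.0630+0.2756+0.5850+0.2300 ≈ 1.1536 m = S ✓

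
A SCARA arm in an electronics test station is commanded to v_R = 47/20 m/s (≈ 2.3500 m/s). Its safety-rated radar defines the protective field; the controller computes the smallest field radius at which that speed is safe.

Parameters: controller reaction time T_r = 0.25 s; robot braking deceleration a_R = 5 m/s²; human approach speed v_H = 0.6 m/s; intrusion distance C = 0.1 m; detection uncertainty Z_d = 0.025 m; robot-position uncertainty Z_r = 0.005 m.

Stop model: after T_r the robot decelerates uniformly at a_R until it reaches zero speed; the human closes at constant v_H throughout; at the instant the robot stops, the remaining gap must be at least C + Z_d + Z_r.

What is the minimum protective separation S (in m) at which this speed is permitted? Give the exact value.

braking lasts T_s = (47/20)/5 = 0.4700 s
reaction-phase robot travel = 2.3500·0.2500 = 0.5875 m
robot under decel: 2.3500²/(2·5.0000) = 0.5523 m
person approaches 0.6000·(0.2500+0.4700) = 0.4320 m
residual clearance needed = 0.1000+0.0250+0.0050 = 0.1300 m
S_min ≈ 0.5875+0.5523+0.4320+0.1300  ⇒  S_min = 6807/4000 m

S_min = 6807/4000 m = 1.7018 m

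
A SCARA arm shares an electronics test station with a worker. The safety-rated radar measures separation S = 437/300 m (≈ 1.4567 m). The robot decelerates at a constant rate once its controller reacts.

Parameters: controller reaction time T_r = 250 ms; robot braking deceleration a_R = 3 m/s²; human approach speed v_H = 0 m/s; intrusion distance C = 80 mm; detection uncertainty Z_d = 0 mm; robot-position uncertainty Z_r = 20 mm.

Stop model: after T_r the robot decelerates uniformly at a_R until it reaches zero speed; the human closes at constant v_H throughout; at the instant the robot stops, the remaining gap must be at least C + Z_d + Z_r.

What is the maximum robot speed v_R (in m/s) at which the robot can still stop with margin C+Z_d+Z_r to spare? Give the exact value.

collect terms ⇒ (1/6)·v_R² + (1/4)·v_R + (-407/300) = 0
  disc = (1/4)² − 4·(1/6)·(-407/300) = 3481/3600 ; √disc = 59/60
  v_R = (−(1/4) + 59/60) / (2·(1/6)) = 11/5 m/s
check:
braking lasts T_s = (11/5)/3 = 0.7333 s
robot in T_r: 2.2000·0.2500 = 0.5500 m
braking distance = 2.2000²/(2·3.0000) = 0.8067 m
person approaches 0.0000·(0.2500+0.7333) = 0.0000 m
residual clearance needed = 0.0800+0.0000+0.0200 = 0.1000 m
sum ≈ 0.5500+0.8067+0.0000+0.1000 ≈ 1.4567 m = S ✓

v_R_max = 11/5 m/s = 2.2000 m/s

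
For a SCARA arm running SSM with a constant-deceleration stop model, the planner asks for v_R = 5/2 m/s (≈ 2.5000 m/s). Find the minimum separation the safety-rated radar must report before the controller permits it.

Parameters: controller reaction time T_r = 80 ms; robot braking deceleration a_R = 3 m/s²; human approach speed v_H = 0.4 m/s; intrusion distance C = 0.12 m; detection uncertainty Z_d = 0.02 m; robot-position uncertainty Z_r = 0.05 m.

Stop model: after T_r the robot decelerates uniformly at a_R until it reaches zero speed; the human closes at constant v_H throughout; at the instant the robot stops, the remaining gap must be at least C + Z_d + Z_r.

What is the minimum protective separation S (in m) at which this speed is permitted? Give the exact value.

S_min = 1797/1000 m = 1.7970 m

T_s = v_R/a_R = (5/2)/3 = 0.8333 s
robot covers v_R·T_r = 2.5000·0.0800 = 0.2000 m before braking
braking distance = 2.5000²/(2·3.0000) = 1.0417 m
human over T_r+T_s: 0.4000·(0.0800+0.8333) = 0.3653 m
C+Z_d+Z_r = 0.1200+0.0200+0.0500 = 0.1900 m
S_min ≈ 0.2000+1.0417+0.3653+0.1900  ⇒  S_min = 1797/1000 m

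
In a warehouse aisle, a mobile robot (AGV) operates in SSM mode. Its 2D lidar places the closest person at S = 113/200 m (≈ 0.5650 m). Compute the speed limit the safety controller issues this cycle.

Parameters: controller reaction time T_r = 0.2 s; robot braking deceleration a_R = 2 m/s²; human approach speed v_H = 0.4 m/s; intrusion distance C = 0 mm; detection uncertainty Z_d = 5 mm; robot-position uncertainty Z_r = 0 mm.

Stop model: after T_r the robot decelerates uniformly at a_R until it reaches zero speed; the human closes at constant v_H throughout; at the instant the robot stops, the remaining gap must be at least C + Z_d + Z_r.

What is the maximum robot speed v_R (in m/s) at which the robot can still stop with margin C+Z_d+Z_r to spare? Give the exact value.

v_R_max = 4/5 m/s = 0.8000 m/s

at the boundary: (1/4)·v² + (2/5)·v + (-12/25) = 0
  disc = (2/5)² − 4·(1/4)·(-12/25) = 16/25 ; √disc = 4/5
  v_R = (−(2/5) + 4/5) / (2·(1/4)) = 4/5 m/s
check:
T_s = v_R/a_R = (4/5)/2 = 0.4000 s
robot covers v_R·T_r = 0.8000·0.2000 = 0.1600 m before braking
braking distance = 0.8000²/(2·2.0000) = 0.1600 m
human closes 0.4000·0.6000 = 0.2400 m
margins: 0.0000+0.0050+0.0000 = 0.0050 m
sum ≈ 0.1600+0.1600+0.2400+0.0050 ≈ 0.5650 m = S ✓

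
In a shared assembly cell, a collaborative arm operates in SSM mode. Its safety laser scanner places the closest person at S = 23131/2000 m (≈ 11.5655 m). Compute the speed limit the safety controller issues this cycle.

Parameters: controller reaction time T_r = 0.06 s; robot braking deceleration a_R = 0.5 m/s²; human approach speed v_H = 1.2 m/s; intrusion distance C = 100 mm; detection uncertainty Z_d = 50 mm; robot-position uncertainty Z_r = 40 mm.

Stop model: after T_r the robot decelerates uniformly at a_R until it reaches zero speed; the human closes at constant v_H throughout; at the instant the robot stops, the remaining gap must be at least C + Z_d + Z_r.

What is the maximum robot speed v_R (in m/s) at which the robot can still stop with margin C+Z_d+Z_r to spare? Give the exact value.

v_R_max = 47/20 m/s = 2.3500 m/s

at the boundary: (1)·v² + (123/50)·v + (-22607/2000) = 0
  disc = (123/50)² − 4·(1)·(-22607/2000) = 32041/625 ; √disc = 179/25
  v_R = (−(123/50) + 179/25) / (2·(1)) = 47/20 m/s
check:
stop time T_s = (47/20)/(1/2) = 4.7000 s
robot covers v_R·T_r = 2.3500·0.0600 = 0.1410 m before braking
robot covers 2.3500·4.7000 − ½·0.5000·4.7000² = 5.5225 m while stopping
person approaches 1.2000·(0.0600+4.7000) = 5.7120 m
residual clearance needed = 0.1000+0.0500+0.0400 = 0.1900 m
sum ≈ 0.1410+5.5225+5.7120+0.1900 ≈ 11.5655 m = S ✓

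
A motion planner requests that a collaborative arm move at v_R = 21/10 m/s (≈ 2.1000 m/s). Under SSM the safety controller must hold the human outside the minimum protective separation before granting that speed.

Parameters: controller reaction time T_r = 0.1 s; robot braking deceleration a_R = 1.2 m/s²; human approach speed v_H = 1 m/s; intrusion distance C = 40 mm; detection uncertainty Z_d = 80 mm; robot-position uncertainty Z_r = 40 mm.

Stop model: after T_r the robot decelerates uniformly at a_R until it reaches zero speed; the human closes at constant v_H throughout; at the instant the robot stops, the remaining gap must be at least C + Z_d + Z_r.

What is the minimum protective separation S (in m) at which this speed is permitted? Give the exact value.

T_s = v_R/a_R = (21/10)/(6/5) = 1.7500 s
robot covers v_R·T_r = 2.1000·0.1000 = 0.2100 m before braking
robot covers 2.1000·1.7500 − ½·1.2000·1.7500² = 1.8375 m while stopping
human closes 1.0000·1.8500 = 1.8500 m
C+Z_d+Z_r = 0.0400+0.0800+0.0400 = 0.1600 m
S_min ≈ 0.2100+1.8375+1.8500+0.1600  ⇒  S_min = 1623/400 m

S_min = 1623/400 m = 4.0575 m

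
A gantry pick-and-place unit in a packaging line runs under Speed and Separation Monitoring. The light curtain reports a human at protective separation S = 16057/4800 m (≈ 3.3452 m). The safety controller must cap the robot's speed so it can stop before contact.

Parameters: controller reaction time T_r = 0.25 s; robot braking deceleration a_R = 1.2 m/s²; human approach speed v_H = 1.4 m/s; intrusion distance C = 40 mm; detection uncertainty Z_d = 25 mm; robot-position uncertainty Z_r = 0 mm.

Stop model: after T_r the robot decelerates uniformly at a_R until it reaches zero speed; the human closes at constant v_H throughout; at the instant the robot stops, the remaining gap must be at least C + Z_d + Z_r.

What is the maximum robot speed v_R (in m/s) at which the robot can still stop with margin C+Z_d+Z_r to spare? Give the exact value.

collect terms ⇒ (5/12)·v_R² + (17/12)·v_R + (-2813/960) = 0
  disc = (17/12)² − 4·(5/12)·(-2813/960) = 441/64 ; √disc = 21/8
  v_R = (−(17/12) + 21/8) / (2·(5/12)) = 29/20 m/s
check:
T_s = v_R/a_R = (29/20)/(6/5) = 1.2083 s
reaction-phase robot travel = 1.4500·0.2500 = 0.3625 m
braking distance = 1.4500²/(2·1.2000) = 0.8760 m
human closes 1.4000·1.4583 = 2.0417 m
C+Z_d+Z_r = 0.0400+0.0250+0.0000 = 0.0650 m
sum ≈ 0.3625+0.8760+2.0417+0.0650 ≈ 3.3452 m = S ✓

v_R_max = 29/20 m/s = 1.4500 m/s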